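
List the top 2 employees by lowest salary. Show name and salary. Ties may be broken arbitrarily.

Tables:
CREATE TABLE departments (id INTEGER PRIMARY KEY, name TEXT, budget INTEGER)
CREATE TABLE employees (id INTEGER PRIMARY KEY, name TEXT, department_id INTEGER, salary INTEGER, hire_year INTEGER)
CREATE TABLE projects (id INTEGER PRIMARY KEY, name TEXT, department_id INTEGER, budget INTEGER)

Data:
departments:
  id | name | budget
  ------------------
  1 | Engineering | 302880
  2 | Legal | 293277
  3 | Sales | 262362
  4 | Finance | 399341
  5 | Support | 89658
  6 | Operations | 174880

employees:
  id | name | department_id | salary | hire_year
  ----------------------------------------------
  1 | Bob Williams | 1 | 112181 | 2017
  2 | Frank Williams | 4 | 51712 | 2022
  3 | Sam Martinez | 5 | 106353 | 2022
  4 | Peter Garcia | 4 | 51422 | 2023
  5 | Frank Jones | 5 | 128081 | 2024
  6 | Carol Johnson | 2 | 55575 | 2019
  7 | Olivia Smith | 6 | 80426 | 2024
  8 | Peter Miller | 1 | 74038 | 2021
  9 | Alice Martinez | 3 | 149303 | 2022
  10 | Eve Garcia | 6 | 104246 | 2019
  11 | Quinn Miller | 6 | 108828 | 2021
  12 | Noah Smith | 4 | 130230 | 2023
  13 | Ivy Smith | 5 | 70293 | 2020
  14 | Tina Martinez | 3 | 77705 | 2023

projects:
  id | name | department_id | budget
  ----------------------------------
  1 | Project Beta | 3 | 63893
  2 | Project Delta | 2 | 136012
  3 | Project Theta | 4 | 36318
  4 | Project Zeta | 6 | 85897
SELECT name, salary FROM employees ORDER BY salary ASC LIMIT 2

Execution result:
name | salary
Peter Garcia | 51422
Frank Williams | 51712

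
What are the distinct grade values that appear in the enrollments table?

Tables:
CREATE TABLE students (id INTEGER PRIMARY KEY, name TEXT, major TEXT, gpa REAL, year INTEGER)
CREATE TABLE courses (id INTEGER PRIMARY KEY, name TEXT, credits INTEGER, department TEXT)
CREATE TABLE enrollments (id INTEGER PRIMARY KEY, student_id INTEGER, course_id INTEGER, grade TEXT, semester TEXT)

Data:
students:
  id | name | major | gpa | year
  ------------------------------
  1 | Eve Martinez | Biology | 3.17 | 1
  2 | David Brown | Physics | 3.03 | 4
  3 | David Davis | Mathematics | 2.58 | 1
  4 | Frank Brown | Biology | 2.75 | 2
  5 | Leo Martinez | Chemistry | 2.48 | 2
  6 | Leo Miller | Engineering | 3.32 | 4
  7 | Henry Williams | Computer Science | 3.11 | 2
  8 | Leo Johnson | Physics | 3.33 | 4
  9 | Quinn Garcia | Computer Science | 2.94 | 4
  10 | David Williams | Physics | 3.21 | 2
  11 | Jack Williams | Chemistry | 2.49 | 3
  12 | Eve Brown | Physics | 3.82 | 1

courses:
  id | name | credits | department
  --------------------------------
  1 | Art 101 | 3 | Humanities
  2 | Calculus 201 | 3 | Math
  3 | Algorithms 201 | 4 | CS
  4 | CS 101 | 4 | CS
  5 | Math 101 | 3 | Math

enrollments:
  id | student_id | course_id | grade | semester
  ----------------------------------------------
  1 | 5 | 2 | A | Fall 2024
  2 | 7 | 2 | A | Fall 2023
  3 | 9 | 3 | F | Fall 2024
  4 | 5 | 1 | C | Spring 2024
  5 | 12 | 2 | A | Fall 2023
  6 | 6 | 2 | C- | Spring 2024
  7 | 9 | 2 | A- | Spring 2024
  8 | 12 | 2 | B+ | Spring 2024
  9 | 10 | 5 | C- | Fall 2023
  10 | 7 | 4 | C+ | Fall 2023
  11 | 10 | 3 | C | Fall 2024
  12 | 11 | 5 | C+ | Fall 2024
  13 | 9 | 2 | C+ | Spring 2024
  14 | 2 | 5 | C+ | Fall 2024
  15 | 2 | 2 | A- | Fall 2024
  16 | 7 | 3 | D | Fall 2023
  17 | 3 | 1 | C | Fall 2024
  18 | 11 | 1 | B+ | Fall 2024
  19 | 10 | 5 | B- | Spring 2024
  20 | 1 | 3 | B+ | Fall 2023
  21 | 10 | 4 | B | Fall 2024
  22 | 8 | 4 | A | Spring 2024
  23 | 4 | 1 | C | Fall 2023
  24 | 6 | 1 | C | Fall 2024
SELECT DISTINCT grade FROM enrollments

Execution result:
grade
A
F
C
C-
A-
B+
C+
D
B-
B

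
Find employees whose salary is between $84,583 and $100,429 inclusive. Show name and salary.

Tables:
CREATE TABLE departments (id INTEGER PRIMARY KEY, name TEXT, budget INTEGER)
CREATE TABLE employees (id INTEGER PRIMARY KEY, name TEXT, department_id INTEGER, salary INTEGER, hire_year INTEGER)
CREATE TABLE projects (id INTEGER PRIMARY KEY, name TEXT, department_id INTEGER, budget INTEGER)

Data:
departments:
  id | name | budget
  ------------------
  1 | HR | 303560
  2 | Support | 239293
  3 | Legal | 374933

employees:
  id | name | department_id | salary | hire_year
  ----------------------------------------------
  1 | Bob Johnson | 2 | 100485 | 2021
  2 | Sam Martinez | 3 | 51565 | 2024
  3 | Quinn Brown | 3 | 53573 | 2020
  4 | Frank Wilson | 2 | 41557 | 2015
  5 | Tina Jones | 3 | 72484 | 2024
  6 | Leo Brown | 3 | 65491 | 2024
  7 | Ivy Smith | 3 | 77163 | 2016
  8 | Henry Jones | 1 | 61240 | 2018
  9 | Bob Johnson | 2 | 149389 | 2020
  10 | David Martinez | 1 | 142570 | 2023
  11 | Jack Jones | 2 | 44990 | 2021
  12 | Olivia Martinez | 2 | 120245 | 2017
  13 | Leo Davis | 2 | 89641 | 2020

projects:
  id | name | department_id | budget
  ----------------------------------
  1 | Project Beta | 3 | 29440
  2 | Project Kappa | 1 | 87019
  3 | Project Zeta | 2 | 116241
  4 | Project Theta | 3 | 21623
SELECT name, salary FROM employees WHERE salary BETWEEN 84583 AND 100429

Execution result:
name | salary
Leo Davis | 89641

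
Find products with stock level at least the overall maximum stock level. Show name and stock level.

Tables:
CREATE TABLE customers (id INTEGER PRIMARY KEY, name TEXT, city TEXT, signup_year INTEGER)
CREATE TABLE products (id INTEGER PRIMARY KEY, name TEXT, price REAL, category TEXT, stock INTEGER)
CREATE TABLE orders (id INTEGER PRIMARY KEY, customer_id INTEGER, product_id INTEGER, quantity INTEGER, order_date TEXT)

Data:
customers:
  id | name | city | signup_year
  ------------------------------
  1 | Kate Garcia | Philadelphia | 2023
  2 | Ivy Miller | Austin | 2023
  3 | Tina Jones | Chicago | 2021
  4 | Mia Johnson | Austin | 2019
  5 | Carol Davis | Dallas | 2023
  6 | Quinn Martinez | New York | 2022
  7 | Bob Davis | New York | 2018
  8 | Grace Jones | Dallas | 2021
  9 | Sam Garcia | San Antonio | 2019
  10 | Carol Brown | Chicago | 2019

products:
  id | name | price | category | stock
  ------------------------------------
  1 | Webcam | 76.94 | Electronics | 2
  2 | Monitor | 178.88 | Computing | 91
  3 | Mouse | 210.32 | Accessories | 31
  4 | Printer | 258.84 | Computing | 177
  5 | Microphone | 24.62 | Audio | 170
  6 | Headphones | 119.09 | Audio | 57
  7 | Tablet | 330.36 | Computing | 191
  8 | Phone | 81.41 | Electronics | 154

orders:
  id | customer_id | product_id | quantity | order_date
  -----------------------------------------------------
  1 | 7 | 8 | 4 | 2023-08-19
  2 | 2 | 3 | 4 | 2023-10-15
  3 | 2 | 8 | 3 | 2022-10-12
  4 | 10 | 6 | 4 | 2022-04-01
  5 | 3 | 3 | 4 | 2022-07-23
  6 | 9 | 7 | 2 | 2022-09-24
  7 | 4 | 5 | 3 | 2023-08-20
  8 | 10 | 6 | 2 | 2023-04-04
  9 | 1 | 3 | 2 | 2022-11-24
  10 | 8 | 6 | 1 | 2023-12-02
SELECT name, stock FROM products WHERE stock >= (SELECT MAX(stock) FROM products)

Execution result:
name | stock
Tablet | 191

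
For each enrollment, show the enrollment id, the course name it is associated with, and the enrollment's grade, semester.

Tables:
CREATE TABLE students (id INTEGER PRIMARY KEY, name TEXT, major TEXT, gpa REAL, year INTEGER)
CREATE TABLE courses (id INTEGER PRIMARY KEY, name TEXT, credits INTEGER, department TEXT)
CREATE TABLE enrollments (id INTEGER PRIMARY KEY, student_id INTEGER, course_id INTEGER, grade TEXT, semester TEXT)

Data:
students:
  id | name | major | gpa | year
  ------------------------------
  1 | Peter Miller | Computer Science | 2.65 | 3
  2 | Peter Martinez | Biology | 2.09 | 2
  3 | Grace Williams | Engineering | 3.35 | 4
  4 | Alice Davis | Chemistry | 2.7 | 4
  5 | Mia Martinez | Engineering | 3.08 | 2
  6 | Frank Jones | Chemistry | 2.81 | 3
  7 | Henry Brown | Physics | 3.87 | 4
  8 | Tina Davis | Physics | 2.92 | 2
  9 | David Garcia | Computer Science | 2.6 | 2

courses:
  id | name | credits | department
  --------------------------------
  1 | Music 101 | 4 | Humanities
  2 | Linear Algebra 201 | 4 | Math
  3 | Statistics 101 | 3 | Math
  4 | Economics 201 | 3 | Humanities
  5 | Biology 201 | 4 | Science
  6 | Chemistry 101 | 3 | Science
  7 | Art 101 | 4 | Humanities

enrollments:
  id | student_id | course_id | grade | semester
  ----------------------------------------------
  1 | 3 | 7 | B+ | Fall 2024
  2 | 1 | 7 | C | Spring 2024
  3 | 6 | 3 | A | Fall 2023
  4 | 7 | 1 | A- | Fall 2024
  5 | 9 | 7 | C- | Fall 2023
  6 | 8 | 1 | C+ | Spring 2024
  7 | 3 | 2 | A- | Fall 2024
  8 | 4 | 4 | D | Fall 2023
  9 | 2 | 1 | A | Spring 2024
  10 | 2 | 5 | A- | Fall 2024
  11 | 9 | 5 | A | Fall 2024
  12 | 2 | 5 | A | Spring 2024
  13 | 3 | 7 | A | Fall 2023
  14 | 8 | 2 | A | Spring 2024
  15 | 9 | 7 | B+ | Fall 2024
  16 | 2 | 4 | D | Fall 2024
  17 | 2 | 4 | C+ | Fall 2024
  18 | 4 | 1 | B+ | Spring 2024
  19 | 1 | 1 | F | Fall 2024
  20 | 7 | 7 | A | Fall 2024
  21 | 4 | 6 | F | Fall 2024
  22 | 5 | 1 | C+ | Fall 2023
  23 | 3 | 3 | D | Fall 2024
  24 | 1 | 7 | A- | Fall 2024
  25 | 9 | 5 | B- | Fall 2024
SELECT c.id, p.name AS course, c.grade, c.semester FROM enrollments c JOIN courses p ON c.course_id = p.id

Execution result:
id | course | grade | semester
1 | Art 101 | B+ | Fall 2024
2 | Art 101 | C | Spring 2024
3 | Statistics 101 | A | Fall 2023
4 | Music 101 | A- | Fall 2024
5 | Art 101 | C- | Fall 2023
6 | Music 101 | C+ | Spring 2024
7 | Linear Algebra 201 | A- | Fall 2024
8 | Economics 201 | D | Fall 2023
9 | Music 101 | A | Spring 2024
10 | Biology 201 | A- | Fall 2024
11 | Biology 201 | A | Fall 2024
12 | Biology 201 | A | Spring 2024
13 | Art 101 | A | Fall 2023
14 | Linear Algebra 201 | A | Spring 2024
15 | Art 101 | B+ | Fall 2024
16 | Economics 201 | D | Fall 2024
17 | Economics 201 | C+ | Fall 2024
18 | Music 101 | B+ | Spring 2024
19 | Music 101 | F | Fall 2024
20 | Art 101 | A | Fall 2024
21 | Chemistry 101 | F | Fall 2024
22 | Music 101 | C+ | Fall 2023
23 | Statistics 101 | D | Fall 2024
24 | Art 101 | A- | Fall 2024
25 | Biology 201 | B- | Fall 2024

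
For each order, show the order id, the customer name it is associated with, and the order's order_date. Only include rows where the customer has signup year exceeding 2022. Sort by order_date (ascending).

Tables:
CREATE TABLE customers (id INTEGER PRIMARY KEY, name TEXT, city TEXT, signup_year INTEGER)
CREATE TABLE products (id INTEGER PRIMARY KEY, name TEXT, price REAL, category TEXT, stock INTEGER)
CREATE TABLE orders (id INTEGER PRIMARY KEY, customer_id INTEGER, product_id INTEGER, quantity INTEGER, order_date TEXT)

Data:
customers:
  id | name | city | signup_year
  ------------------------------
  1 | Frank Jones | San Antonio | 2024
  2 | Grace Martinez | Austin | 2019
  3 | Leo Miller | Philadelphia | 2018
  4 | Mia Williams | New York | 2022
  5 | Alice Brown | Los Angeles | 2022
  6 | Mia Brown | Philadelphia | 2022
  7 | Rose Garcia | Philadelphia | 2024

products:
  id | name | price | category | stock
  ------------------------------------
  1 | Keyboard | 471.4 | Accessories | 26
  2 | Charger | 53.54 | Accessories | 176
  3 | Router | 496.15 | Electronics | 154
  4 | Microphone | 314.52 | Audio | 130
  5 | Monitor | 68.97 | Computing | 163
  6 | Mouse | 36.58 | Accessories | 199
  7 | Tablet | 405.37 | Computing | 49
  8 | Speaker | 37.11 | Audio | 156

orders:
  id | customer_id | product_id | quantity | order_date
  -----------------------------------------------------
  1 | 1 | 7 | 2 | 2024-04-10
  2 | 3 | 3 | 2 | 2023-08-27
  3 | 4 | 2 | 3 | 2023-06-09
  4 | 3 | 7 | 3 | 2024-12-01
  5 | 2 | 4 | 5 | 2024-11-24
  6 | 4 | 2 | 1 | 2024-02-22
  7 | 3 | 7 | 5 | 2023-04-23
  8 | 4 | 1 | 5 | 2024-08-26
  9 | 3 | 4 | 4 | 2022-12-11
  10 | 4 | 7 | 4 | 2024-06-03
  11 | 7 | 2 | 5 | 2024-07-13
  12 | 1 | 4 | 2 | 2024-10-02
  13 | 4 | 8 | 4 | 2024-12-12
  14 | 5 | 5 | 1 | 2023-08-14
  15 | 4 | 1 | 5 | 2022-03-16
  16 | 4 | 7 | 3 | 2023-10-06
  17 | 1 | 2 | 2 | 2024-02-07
SELECT c.id, p.name AS customer, c.order_date FROM orders c JOIN customers p ON c.customer_id = p.id WHERE p.signup_year > 2022 ORDER BY c.order_date ASC

Execution result:
id | customer | order_date
17 | Frank Jones | 2024-02-07
1 | Frank Jones | 2024-04-10
11 | Rose Garcia | 2024-07-13
12 | Frank Jones | 2024-10-02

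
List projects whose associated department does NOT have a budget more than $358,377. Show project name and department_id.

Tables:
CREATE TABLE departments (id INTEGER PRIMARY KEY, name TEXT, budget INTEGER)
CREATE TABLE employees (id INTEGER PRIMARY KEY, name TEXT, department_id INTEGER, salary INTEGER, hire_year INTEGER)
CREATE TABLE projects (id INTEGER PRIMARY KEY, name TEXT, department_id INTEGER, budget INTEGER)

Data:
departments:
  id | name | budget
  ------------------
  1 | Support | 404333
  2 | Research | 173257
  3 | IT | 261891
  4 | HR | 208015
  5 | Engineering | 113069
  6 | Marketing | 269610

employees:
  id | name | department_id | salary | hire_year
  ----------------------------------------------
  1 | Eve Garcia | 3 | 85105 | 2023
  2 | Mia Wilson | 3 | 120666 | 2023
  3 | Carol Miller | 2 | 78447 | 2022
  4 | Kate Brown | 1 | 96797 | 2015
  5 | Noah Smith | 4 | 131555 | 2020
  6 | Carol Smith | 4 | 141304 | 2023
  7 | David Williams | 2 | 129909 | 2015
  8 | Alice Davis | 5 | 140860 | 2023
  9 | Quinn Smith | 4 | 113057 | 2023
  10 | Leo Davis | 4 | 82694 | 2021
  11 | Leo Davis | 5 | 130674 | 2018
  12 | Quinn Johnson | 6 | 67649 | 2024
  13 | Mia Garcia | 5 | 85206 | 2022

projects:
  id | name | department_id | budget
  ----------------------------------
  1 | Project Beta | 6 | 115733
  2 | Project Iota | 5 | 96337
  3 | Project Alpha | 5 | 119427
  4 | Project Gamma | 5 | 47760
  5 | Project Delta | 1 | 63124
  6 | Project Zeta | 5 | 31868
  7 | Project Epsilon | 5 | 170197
SELECT name, department_id FROM projects WHERE department_id NOT IN (SELECT id FROM departments WHERE budget > 358377)

Execution result:
name | department_id
Project Beta | 6
Project Iota | 5
Project Alpha | 5
Project Gamma | 5
Project Zeta | 5
Project Epsilon | 5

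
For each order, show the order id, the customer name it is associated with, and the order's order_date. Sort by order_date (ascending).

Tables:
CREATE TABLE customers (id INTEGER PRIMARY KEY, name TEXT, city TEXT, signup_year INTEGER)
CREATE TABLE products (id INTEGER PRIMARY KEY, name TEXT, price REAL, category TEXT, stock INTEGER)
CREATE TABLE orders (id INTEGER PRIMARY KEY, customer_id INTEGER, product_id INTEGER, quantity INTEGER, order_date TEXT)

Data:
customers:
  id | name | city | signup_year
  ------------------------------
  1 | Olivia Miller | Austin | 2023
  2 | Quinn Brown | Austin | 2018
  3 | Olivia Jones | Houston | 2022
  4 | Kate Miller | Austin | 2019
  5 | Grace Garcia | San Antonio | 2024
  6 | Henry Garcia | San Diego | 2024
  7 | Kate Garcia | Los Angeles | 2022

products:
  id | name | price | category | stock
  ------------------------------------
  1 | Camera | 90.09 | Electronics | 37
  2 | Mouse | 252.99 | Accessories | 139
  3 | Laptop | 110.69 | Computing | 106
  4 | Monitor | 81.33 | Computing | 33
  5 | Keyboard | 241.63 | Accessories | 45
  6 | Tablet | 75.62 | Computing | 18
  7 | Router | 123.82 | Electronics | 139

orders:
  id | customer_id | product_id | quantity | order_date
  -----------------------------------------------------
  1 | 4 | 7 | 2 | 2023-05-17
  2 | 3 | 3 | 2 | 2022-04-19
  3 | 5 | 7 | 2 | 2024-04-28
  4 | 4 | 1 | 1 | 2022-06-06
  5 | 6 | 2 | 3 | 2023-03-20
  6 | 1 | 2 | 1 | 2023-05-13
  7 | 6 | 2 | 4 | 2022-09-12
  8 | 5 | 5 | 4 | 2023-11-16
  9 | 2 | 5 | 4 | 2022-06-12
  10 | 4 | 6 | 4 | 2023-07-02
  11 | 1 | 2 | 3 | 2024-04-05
SELECT c.id, p.name AS customer, c.order_date FROM orders c JOIN customers p ON c.customer_id = p.id ORDER BY c.order_date ASC

Execution result:
id | customer | order_date
2 | Olivia Jones | 2022-04-19
4 | Kate Miller | 2022-06-06
9 | Quinn Brown | 2022-06-12
7 | Henry Garcia | 2022-09-12
5 | Henry Garcia | 2023-03-20
6 | Olivia Miller | 2023-05-13
1 | Kate Miller | 2023-05-17
10 | Kate Miller | 2023-07-02
8 | Grace Garcia | 2023-11-16
11 | Olivia Miller | 2024-04-05
3 | Grace Garcia | 2024-04-28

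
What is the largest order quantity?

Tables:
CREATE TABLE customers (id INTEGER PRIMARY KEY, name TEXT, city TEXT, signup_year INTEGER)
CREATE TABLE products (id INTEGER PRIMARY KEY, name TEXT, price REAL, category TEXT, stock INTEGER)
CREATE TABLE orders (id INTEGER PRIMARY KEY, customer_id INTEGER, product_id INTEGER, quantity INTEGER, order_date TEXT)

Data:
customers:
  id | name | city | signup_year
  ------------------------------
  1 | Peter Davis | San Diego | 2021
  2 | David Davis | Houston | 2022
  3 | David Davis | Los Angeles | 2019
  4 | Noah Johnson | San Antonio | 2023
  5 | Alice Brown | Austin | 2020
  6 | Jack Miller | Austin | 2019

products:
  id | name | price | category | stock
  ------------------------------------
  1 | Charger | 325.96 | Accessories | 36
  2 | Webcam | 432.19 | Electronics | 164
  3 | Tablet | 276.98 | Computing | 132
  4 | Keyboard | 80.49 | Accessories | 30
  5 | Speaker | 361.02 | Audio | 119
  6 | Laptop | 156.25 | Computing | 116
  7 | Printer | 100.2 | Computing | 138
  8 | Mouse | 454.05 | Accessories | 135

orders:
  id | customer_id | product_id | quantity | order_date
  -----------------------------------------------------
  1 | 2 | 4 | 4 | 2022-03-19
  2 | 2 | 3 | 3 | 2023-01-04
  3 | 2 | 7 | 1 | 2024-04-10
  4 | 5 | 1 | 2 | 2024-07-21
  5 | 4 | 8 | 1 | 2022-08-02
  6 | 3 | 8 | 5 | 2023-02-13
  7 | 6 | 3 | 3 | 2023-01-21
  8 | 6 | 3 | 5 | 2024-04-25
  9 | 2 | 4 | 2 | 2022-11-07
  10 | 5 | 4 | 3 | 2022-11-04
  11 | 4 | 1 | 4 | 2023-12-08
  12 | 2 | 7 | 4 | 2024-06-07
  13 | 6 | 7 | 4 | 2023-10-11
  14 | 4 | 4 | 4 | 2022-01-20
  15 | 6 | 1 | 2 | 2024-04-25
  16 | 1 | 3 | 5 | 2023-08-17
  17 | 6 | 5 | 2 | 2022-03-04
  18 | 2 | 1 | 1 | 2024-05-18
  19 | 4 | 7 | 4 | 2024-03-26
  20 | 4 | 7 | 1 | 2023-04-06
SELECT MAX(quantity) FROM orders

Execution result:
5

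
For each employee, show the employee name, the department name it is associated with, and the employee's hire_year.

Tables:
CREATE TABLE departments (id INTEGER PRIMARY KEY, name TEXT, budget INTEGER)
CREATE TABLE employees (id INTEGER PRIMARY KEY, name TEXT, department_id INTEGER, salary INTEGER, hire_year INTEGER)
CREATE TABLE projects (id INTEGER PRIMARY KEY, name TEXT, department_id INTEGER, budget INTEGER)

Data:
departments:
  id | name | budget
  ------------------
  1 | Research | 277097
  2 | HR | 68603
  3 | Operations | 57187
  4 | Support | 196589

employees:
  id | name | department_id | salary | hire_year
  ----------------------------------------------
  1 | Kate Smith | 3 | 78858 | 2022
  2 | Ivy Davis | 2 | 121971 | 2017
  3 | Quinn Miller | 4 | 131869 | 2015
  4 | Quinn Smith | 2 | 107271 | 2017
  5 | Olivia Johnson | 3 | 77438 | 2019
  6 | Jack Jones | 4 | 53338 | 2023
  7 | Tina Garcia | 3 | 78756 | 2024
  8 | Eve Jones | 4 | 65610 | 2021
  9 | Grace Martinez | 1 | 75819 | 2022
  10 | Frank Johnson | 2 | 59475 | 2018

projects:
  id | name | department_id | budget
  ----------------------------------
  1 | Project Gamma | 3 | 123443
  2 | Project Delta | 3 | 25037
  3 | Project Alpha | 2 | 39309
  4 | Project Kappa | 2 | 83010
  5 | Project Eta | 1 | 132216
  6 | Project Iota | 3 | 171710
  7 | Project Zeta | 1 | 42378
SELECT c.name, p.name AS department, c.hire_year FROM employees c JOIN departments p ON c.department_id = p.id

Execution result:
name | department | hire_year
Kate Smith | Operations | 2022
Ivy Davis | HR | 2017
Quinn Miller | Support | 2015
Quinn Smith | HR | 2017
Olivia Johnson | Operations | 2019
Jack Jones | Support | 2023
Tina Garcia | Operations | 2024
Eve Jones | Support | 2021
Grace Martinez | Research | 2022
Frank Johnson | HR | 2018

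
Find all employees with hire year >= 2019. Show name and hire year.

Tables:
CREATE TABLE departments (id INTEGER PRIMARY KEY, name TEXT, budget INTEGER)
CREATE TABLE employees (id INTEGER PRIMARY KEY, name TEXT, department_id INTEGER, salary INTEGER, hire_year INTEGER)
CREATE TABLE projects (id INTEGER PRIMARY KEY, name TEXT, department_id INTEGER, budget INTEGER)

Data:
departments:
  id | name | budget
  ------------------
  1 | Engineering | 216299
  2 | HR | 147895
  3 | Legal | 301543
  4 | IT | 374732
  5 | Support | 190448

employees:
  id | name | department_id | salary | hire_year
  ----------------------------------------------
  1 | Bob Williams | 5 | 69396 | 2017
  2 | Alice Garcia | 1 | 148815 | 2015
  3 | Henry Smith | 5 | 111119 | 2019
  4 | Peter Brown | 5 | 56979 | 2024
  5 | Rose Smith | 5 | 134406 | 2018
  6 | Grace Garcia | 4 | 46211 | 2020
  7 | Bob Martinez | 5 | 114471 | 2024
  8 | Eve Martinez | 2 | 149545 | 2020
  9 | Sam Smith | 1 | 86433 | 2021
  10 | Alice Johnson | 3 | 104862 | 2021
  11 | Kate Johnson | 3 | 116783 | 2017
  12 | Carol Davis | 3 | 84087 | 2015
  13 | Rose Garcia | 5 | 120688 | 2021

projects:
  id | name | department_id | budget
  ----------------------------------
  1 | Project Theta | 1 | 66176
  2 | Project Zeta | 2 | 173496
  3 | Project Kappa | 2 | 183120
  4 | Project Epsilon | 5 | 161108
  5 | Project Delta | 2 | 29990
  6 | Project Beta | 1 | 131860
SELECT name, hire_year FROM employees WHERE hire_year >= 2019

Execution result:
name | hire_year
Henry Smith | 2019
Peter Brown | 2024
Grace Garcia | 2020
Bob Martinez | 2024
Eve Martinez | 2020
Sam Smith | 2021
Alice Johnson | 2021
Rose Garcia | 2021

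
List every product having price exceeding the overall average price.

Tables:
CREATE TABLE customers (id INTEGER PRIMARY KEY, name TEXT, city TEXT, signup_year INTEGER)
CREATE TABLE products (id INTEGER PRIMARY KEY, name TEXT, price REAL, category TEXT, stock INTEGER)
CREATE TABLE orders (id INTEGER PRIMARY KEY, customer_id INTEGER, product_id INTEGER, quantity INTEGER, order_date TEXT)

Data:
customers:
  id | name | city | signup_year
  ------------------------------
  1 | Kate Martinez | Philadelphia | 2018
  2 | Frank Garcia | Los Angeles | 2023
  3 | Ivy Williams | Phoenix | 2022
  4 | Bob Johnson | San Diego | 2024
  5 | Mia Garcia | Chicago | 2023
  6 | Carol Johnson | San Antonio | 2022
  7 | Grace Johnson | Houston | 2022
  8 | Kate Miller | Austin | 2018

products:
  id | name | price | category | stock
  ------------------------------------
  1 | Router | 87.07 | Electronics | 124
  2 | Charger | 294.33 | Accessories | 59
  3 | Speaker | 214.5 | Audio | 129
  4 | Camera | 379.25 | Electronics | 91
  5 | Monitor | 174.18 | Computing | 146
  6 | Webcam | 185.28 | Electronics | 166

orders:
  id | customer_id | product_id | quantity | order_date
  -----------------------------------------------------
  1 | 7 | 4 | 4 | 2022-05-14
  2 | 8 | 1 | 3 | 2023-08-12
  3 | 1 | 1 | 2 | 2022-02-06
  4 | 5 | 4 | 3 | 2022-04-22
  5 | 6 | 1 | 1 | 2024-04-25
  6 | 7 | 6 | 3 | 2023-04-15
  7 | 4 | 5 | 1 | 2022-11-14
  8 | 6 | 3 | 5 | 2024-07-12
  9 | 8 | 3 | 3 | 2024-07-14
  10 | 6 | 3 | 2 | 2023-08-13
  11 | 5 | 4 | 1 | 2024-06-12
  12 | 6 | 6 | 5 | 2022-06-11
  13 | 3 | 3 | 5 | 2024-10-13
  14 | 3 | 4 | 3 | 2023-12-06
SELECT name, price FROM products WHERE price > (SELECT AVG(price) FROM products)

Execution result:
name | price
Charger | 294.33
Camera | 379.25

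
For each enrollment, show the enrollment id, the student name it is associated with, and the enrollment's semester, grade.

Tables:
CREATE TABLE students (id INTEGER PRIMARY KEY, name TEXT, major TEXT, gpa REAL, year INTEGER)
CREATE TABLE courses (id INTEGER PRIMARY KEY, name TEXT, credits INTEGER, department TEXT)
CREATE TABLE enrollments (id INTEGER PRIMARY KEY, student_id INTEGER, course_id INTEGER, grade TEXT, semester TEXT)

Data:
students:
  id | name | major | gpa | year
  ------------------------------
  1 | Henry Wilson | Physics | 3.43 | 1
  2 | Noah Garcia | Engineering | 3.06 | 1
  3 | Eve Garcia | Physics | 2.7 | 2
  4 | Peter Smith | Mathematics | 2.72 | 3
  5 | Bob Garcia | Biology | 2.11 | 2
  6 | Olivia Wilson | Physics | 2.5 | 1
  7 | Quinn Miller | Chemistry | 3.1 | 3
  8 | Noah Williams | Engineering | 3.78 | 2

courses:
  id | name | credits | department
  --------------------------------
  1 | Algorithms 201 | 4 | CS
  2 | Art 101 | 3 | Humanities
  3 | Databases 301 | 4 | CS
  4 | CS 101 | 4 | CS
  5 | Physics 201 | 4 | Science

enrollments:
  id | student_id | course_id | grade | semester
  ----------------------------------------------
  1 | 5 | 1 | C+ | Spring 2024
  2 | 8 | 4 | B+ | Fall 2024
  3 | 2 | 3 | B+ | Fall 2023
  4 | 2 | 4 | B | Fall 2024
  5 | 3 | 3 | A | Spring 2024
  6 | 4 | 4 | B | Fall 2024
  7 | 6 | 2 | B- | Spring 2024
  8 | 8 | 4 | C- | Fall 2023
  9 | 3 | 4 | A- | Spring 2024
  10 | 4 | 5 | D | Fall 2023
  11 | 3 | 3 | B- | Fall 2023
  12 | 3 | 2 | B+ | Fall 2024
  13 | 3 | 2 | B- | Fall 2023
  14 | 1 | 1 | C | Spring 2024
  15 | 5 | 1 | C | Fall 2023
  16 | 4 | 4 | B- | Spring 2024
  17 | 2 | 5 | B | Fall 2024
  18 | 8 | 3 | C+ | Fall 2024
SELECT c.id, p.name AS student, c.semester, c.grade FROM enrollments c JOIN students p ON c.student_id = p.id

Execution result:
id | student | semester | grade
1 | Bob Garcia | Spring 2024 | C+
2 | Noah Williams | Fall 2024 | B+
3 | Noah Garcia | Fall 2023 | B+
4 | Noah Garcia | Fall 2024 | B
5 | Eve Garcia | Spring 2024 | A
6 | Peter Smith | Fall 2024 | B
7 | Olivia Wilson | Spring 2024 | B-
8 | Noah Williams | Fall 2023 | C-
9 | Eve Garcia | Spring 2024 | A-
10 | Peter Smith | Fall 2023 | D
11 | Eve Garcia | Fall 2023 | B-
12 | Eve Garcia | Fall 2024 | B+
13 | Eve Garcia | Fall 2023 | B-
14 | Henry Wilson | Spring 2024 | C
15 | Bob Garcia | Fall 2023 | C
16 | Peter Smith | Spring 2024 | B-
17 | Noah Garcia | Fall 2024 | B
18 | Noah Williams | Fall 2024 | C+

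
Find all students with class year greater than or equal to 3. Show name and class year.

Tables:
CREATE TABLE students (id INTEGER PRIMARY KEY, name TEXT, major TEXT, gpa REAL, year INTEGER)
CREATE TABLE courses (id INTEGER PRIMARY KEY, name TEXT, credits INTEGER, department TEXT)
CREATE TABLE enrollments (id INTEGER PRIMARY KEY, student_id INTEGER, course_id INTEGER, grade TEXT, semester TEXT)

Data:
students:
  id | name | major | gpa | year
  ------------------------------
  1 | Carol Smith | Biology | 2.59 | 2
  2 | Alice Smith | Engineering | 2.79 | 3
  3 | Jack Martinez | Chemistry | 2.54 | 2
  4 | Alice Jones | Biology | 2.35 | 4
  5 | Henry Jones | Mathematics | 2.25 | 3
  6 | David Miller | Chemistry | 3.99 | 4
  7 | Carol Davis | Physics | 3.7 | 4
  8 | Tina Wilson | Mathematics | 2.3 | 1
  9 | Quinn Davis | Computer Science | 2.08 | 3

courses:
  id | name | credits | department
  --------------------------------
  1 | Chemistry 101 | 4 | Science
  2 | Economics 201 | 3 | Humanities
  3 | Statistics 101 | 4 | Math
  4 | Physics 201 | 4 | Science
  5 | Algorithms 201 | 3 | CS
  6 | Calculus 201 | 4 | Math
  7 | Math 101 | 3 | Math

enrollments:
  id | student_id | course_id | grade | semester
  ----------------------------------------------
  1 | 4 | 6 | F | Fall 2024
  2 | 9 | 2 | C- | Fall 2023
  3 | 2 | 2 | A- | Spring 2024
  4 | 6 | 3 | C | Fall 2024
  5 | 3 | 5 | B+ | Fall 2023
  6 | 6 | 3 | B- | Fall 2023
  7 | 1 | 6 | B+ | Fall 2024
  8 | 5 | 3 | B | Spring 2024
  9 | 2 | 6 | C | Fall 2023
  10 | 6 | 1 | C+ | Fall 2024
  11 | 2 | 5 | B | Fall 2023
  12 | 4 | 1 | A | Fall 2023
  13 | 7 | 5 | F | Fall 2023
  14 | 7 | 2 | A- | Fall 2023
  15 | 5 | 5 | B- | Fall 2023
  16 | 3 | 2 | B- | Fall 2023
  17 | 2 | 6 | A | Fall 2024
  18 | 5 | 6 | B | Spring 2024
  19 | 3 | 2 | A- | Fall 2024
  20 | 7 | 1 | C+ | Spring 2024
SELECT name, year FROM students WHERE year >= 3

Execution result:
name | year
Alice Smith | 3
Alice Jones | 4
Henry Jones | 3
David Miller | 4
Carol Davis | 4
Quinn Davis | 3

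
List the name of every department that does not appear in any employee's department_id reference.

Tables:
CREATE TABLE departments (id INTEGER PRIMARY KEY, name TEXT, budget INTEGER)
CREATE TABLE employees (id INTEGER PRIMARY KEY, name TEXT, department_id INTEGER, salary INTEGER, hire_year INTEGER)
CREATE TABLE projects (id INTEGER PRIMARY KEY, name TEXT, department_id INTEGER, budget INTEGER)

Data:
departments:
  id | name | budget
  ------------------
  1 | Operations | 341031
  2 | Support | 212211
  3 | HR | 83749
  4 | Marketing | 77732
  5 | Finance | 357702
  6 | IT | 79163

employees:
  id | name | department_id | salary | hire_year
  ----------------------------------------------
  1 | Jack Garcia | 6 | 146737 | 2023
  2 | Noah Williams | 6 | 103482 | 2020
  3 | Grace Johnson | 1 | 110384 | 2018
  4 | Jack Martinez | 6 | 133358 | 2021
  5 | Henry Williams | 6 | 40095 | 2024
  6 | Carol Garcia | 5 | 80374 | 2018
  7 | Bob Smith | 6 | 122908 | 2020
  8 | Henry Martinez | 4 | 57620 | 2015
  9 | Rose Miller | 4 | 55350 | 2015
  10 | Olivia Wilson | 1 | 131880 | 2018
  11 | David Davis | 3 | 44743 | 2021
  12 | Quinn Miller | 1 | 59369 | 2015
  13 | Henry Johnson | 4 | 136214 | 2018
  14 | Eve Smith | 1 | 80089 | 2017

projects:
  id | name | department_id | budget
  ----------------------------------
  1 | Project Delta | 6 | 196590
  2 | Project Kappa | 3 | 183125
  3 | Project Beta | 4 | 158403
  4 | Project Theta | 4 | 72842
SELECT p.name FROM departments p LEFT JOIN employees c ON c.department_id = p.id WHERE c.id IS NULL

Execution result:
Support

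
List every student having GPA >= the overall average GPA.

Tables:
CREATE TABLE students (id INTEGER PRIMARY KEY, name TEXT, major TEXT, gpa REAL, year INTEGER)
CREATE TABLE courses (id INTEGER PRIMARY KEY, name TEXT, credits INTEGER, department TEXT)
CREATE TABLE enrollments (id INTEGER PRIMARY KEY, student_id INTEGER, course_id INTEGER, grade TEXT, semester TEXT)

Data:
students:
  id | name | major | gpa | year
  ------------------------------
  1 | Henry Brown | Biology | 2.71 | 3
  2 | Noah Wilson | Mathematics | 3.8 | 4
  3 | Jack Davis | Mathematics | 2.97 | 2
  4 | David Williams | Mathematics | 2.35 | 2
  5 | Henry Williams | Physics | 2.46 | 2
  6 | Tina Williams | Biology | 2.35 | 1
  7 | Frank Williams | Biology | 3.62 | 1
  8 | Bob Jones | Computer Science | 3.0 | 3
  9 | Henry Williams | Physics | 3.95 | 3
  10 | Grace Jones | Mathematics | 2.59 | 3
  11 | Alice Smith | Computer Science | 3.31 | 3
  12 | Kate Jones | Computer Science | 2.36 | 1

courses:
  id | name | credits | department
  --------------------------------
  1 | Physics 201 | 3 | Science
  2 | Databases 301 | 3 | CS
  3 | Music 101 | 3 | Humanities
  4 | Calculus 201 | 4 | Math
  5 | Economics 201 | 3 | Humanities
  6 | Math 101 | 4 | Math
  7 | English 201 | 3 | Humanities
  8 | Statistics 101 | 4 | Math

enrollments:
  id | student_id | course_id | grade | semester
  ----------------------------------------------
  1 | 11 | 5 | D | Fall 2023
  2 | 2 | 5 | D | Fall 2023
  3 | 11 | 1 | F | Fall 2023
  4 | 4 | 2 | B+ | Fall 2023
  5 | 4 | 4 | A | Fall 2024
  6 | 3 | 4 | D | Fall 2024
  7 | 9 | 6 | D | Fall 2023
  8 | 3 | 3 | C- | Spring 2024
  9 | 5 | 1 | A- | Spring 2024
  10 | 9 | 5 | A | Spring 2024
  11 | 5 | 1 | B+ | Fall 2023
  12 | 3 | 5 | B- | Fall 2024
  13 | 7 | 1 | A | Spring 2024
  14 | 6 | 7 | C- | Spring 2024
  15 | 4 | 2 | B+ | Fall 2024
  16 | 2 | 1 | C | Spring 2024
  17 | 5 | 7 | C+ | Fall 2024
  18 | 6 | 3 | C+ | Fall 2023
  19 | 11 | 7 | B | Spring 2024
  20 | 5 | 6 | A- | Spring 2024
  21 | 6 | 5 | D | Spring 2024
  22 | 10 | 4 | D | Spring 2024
SELECT name, gpa FROM students WHERE gpa >= (SELECT AVG(gpa) FROM students)

Execution result:
name | gpa
Noah Wilson | 3.80
Jack Davis | 2.97
Frank Williams | 3.62
Bob Jones | 3.00
Henry Williams | 3.95
Alice Smith | 3.31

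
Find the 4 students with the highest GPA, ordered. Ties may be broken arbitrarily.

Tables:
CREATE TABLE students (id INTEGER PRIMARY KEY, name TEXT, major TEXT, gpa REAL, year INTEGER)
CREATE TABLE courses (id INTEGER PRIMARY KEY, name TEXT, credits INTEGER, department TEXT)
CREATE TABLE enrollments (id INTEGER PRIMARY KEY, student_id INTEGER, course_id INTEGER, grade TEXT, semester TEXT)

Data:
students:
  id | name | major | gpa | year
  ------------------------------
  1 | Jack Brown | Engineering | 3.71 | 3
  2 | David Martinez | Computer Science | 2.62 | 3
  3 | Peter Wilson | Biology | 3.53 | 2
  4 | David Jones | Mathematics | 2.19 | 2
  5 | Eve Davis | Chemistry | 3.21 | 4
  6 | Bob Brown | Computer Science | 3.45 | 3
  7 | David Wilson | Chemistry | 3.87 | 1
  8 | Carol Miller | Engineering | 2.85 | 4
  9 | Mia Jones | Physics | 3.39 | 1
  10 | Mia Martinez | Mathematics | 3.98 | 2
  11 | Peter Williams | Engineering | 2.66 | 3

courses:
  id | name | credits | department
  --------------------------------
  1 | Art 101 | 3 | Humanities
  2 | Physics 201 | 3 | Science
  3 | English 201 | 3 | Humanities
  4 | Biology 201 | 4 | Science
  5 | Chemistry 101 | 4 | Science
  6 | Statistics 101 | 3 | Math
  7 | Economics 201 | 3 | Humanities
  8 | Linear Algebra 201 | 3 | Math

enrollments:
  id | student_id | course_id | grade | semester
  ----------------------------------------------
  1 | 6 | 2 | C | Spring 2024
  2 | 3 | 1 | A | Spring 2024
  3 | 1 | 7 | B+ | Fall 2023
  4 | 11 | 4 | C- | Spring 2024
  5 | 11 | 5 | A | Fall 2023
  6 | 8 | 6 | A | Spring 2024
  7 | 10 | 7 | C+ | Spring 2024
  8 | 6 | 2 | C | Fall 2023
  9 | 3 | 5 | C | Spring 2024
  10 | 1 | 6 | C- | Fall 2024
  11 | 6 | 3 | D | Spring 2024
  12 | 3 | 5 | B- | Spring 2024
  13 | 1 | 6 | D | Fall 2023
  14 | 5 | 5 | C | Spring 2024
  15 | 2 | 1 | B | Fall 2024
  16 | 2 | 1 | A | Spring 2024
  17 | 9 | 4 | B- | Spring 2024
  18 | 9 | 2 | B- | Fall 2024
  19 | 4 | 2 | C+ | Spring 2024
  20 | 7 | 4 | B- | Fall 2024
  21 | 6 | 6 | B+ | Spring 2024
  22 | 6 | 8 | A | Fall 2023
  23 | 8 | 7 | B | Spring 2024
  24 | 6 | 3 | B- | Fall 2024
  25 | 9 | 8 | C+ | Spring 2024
SELECT name, gpa FROM students ORDER BY gpa DESC LIMIT 4

Execution result:
name | gpa
Mia Martinez | 3.98
David Wilson | 3.87
Jack Brown | 3.71
Peter Wilson | 3.53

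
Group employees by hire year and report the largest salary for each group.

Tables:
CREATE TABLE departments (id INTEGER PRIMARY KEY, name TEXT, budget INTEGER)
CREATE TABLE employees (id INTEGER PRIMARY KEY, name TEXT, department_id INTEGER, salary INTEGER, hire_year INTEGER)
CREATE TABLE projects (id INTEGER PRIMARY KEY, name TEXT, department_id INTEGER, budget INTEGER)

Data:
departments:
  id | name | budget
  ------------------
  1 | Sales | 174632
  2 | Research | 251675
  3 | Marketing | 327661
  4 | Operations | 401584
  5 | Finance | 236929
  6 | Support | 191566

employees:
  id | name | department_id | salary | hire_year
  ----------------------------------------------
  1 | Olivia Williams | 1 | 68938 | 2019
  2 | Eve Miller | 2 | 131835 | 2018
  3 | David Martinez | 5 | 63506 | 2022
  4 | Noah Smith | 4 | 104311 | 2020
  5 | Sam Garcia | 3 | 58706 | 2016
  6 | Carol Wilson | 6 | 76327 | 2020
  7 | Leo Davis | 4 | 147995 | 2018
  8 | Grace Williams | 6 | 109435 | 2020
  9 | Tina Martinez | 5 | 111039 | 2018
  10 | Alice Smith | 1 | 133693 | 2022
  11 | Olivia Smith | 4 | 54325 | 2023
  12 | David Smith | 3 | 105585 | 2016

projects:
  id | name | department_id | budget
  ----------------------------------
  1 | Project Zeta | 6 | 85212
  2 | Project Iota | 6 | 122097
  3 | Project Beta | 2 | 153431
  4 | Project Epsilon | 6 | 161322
SELECT hire_year, MAX(salary) AS max_salary FROM employees GROUP BY hire_year

Execution result:
hire_year | max_salary
2016 | 105585
2018 | 147995
2019 | 68938
2020 | 109435
2022 | 133693
2023 | 54325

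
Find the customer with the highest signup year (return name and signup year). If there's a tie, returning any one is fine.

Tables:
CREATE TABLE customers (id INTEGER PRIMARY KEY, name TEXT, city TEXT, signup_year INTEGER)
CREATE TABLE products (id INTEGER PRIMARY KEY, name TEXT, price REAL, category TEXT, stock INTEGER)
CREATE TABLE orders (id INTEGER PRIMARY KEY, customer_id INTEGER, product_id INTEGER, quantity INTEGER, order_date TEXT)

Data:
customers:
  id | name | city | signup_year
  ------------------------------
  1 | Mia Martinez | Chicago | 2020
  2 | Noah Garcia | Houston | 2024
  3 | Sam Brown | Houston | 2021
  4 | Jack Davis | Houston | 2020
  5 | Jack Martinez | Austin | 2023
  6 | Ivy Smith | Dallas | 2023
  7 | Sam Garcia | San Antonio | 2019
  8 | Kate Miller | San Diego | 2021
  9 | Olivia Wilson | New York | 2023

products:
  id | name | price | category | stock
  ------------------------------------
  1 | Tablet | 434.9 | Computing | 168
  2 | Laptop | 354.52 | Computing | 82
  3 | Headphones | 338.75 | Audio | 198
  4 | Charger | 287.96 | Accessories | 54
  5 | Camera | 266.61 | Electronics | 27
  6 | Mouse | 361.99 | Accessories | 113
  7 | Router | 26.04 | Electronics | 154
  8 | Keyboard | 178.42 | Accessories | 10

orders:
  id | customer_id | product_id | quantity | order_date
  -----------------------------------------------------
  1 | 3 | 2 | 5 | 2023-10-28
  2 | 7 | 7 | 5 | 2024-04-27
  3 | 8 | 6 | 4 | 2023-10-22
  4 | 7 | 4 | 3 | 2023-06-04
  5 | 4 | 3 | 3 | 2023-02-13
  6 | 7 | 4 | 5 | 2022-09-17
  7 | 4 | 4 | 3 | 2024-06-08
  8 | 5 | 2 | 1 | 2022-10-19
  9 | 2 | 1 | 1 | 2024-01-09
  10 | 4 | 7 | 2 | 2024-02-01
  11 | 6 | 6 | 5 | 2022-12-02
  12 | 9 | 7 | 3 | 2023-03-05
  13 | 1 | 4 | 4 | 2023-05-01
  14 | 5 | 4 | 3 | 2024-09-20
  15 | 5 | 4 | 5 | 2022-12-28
SELECT name, signup_year FROM customers ORDER BY signup_year DESC LIMIT 1

Execution result:
name | signup_year
Noah Garcia | 2024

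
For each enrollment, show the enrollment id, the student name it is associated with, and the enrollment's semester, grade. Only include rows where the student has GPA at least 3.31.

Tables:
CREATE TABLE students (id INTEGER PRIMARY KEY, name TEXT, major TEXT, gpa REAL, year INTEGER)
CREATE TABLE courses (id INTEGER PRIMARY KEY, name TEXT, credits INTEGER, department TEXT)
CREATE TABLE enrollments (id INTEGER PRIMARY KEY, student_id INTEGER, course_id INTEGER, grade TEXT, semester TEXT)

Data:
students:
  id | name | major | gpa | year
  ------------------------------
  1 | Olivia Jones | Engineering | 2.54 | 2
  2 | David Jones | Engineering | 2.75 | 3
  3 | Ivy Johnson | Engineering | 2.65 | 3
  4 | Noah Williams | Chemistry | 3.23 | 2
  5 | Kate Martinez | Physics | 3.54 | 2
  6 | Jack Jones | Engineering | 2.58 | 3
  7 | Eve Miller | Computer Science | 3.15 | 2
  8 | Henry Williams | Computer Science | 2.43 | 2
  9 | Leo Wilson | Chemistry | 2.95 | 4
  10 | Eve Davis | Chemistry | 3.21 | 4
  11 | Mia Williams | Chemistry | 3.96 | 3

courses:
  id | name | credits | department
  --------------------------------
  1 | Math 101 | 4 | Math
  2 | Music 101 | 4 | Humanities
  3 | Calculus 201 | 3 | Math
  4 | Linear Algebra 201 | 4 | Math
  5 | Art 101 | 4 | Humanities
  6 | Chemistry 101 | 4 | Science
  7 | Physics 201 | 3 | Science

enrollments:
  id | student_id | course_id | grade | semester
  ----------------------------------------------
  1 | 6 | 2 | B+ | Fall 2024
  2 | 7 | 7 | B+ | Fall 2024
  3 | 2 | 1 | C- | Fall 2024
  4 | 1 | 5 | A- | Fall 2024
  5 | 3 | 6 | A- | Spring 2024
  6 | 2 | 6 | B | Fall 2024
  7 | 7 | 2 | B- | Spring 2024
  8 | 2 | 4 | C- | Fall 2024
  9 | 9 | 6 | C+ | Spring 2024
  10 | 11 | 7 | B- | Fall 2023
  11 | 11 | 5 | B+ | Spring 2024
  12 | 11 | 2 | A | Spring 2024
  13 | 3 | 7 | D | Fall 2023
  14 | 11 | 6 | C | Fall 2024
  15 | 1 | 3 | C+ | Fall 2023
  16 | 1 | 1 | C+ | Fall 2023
SELECT c.id, p.name AS student, c.semester, c.grade FROM enrollments c JOIN students p ON c.student_id = p.id WHERE p.gpa >= 3.31

Execution result:
id | student | semester | grade
10 | Mia Williams | Fall 2023 | B-
11 | Mia Williams | Spring 2024 | B+
12 | Mia Williams | Spring 2024 | A
14 | Mia Williams | Fall 2024 | C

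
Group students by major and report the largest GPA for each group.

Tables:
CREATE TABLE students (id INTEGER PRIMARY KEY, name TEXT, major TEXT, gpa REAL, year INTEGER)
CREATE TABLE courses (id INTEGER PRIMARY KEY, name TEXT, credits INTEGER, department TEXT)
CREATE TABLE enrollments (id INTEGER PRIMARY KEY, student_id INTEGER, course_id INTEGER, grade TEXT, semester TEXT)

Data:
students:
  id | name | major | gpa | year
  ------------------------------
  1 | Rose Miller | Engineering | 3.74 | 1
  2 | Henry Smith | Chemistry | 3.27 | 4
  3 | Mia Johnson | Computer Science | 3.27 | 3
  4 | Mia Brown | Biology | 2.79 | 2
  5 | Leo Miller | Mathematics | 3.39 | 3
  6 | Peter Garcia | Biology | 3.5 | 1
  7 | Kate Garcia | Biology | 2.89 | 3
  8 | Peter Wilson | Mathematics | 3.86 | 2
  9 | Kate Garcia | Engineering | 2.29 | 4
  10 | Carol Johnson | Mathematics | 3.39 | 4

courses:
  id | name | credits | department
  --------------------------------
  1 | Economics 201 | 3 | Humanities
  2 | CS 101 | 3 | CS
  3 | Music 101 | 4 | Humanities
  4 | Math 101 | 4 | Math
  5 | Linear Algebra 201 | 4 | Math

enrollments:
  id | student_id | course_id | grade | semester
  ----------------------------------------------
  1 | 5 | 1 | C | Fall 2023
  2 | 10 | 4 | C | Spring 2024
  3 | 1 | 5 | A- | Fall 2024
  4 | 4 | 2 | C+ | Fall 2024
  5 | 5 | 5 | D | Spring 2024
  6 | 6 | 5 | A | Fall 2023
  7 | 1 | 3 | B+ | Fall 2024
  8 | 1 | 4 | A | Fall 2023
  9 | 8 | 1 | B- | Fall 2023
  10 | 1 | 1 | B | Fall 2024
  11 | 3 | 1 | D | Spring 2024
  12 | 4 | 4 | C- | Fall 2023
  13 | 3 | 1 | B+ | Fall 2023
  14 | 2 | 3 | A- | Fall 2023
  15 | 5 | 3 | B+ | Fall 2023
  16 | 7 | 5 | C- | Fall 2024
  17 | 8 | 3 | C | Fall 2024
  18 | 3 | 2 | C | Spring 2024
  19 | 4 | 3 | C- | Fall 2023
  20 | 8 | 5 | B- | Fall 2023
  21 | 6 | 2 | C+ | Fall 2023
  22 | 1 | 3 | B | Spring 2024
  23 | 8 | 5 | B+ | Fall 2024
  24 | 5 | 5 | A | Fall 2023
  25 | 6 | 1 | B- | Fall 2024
SELECT major, MAX(gpa) AS max_gpa FROM students GROUP BY major

Execution result:
major | max_gpa
Biology | 3.50
Chemistry | 3.27
Computer Science | 3.27
Engineering | 3.74
Mathematics | 3.86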